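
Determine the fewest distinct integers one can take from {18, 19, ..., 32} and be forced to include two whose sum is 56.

A set avoiding the sum 56 can contain at most one of each pair {x, 56−x}, plus the 7 elements whose complement lies outside the range or equal to its own complement.
The integers 18, …, 28 (11 of them) are such a set: any two sum to at least 18+19 = 37 and at most 27+28 = 55 < 56.
By the pigeonhole principle, any 12th integer completes one of the 4 pairs, so 12 choices force a sum of 56.

12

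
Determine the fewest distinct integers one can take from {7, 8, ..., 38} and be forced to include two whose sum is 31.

Two chosen integers sum to 31 exactly when both halves of some pair {x, 31−x} with 7 ≤ x ≤ 31−x ≤ 24 are chosen — 9 such pairs.
The remaining 14 elements (those with no distinct partner in range) can never complete a 31-sum, so the worst case takes all of them and one from each pair: 14 + 9 = 23.
The 24th integer has to be the second member of some pair, so 23 + 1 = 24.

24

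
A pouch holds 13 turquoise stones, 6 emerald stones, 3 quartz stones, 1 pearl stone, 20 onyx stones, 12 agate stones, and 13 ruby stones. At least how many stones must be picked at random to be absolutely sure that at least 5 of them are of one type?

25

Pigeonhole: the 7 types are the holes; the stones drawn are the pigeons.
To avoid 5 of any one type, the worst case takes at most 4 of each type, or every stone of a type that has fewer than 4.
That gives 4 + 4 + 3 + 1 + 4 + 4 + 4 = 24 stones with no type reaching 5.
The next stone forces some type to 5, so 24 + 1 = 25.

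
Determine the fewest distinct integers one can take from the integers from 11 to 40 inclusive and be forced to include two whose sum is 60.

Two chosen integers sum to 60 exactly when both halves of some pair {x, 60−x} with 20 ≤ x ≤ 60−x ≤ 40 are chosen — 10 such pairs.
The remaining 10 elements (those with no distinct partner in range) can never complete a 60-sum, so the worst case takes all of them and one from each pair: 10 + 10 = 20.
By the pigeonhole principle, the 21st integer has to be the second member of some pair, so 20 + 1 = 21.

21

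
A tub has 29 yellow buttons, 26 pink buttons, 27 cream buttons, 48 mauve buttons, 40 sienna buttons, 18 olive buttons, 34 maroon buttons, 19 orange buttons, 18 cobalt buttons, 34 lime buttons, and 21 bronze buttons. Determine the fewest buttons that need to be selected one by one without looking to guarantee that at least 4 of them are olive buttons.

In the worst case for collecting olive buttons, every non-olive button comes out first.
There are 29 + 26 + 27 + 48 + 40 + 34 + 19 + 18 + 34 + 21 = 296 non-olive buttons altogether.
After those, each further button must be olive, so 296 + 4 = 300 draws guarantee 4 olive buttons.

300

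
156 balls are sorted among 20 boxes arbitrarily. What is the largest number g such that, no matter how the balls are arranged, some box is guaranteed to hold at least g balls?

Pigeonhole: the 20 boxes are the holes and the 156 balls are the pigeons.
If every box held at most 7 balls, the total would be at most 20 × 7 = 140, which is less than 156.
So some box holds at least ⌈156/20⌉ = 8 balls.

8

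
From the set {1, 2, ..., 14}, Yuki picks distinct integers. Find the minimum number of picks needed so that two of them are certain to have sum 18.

10

Group the elements by complementary pair {x, 18−x}: {4,14}, {5,13}, {6,12}, …, giving 5 two-element pairs, the single value 9 (it cannot pair with itself since the integers are distinct), and 3 integers whose partner 18−x falls outside [1,14].
By the pigeonhole principle, treating each of those 9 groups as a pigeonhole, one can pick one integer per group — 9 integers — with no two summing to 18.
The 10th integer lands in an occupied pair, forcing a sum of 18.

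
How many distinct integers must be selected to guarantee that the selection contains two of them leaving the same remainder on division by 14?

15

The 14 residue classes mod 14 are the pigeonholes.
With 14 integers one could put 1 in each residue class and have no class reach 2.
The 15th integer pushes some class to 2, so 14·1 + 1 = 15.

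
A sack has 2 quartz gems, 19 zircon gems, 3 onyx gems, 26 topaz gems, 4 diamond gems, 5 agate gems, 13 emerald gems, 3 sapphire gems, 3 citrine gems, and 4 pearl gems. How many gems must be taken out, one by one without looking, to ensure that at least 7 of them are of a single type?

43

An adversary could hand out at most 6 gems per type (7 types run out sooner): 2 + 6 + 3 + 6 + 4 + 5 + 6 + 3 + 3 + 4 = 42 gems and still no type has 7.
Pigeonhole: one more gem lands in a type already at 6, so 43 draws are enough and 42 are not.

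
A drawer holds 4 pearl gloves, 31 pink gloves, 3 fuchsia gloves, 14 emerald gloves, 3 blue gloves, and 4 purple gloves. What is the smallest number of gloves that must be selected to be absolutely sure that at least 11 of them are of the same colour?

An adversary could hand out at most 10 gloves per colour (4 colours run out sooner): 4 + 10 + 3 + 10 + 3 + 4 = 34 gloves and still no colour has 11.
One more glove lands in a colour already at 10, so 35 draws are enough and 34 are not.

35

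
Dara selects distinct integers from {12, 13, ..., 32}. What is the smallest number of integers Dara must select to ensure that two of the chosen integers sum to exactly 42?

Two chosen integers sum to 42 exactly when both halves of some pair {x, 42−x} with 12 ≤ x ≤ 42−x ≤ 30 are chosen — 9 such pairs.
The remaining 3 elements (those with no distinct partner in range) can never complete a 42-sum, so the worst case takes all of them and one from each pair: 3 + 9 = 12.
Pigeonhole: the 13th integer has to be the second member of some pair, so 12 + 1 = 13.

13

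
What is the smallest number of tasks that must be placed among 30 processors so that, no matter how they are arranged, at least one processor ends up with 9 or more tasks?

With 240 tasks one could put exactly 8 in each of the 30 processors, and no processor would reach 9.
One more task must land in a processor that already has 8, giving it 9.
So 30 × 8 + 1 = 241 tasks are required.

241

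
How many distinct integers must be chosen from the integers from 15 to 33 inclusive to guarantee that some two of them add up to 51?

Group the elements by complementary pair {x, 51−x}: {18,33}, {19,32}, {20,31}, …, giving 8 two-element pairs and 3 integers whose partner 51−x falls outside [15,33].
By pigeonhole, treating each of those 11 groups as a pigeonhole, one can pick one integer per group — 11 integers — with no two summing to 51.
The 12th integer lands in an occupied pair, forcing a sum of 51.

12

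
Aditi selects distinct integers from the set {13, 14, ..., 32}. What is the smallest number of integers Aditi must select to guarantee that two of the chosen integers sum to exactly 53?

15

Two chosen integers sum to 53 exactly when both halves of some pair {x, 53−x} with 21 ≤ x ≤ 53−x ≤ 32 are chosen — 6 such pairs.
The remaining 8 elements (those with no distinct partner in range) can never complete a 53-sum, so the worst case takes all of them and one from each pair: 8 + 6 = 14.
Pigeonhole: the 15th integer has to be the second member of some pair, so 14 + 1 = 15.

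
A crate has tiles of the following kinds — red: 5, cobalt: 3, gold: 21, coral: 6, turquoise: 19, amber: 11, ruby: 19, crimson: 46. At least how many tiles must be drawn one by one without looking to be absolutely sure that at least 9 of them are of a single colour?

By pigeonhole, put each drawn tile into a box by colour. The largest draw with every box below 9 takes min(count, 8) from each colour; colours with fewer than 8 contribute all they have.
Σ min(cᵢ, 8) = 5 + 3 + 8 + 6 + 8 + 8 + 8 + 8 = 54.
Draw number 54 + 1 = 55 must push one box to 9.

55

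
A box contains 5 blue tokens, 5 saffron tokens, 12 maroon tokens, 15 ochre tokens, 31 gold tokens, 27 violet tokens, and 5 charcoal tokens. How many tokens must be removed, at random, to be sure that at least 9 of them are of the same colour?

48

An adversary could hand out at most 8 tokens per colour (blue, saffron, charcoal run out sooner): 5 + 5 + 8 + 8 + 8 + 8 + 5 = 47 tokens and still no colour has 9.
One more token lands in a colour already at 8, so 48 draws are enough and 47 are not.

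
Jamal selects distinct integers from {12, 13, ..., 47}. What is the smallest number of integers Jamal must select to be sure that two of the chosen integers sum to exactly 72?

Two chosen integers sum to 72 exactly when both halves of some pair {x, 72−x} with 25 ≤ x ≤ 72−x ≤ 47 are chosen — 11 such pairs.
The remaining 14 elements (those with no distinct partner in range) can never complete a 72-sum, so the worst case takes all of them and one from each pair: 14 + 11 = 25.
The 26th integer has to be the second member of some pair, so 25 + 1 = 26.

26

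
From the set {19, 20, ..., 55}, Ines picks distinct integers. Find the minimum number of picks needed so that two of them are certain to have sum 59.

A set avoiding the sum 59 can contain at most one of each pair {x, 59−x}, plus the 15 elements whose complement lies outside the range.
The integers 30, …, 55 (26 of them) are such a set: any two sum to at least 30+31 = 61 > 59.
Any 27th integer completes one of the 11 pairs, so 27 choices force a sum of 59.

27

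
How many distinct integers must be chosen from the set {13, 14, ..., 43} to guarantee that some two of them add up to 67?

Group the elements by complementary pair {x, 67−x}: {24,43}, {25,42}, {26,41}, …, giving 10 two-element pairs and 11 integers whose partner 67−x falls outside [13,43].
Treating each of those 21 groups as a pigeonhole, one can pick one integer per group — 21 integers — with no two summing to 67.
The 22nd integer lands in an occupied pair, forcing a sum of 67.

22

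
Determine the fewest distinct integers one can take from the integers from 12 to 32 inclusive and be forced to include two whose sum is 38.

Two chosen integers sum to 38 exactly when both halves of some pair {x, 38−x} with 12 ≤ x ≤ 38−x ≤ 26 are chosen — 7 such pairs.
The remaining 7 elements (those with no distinct partner in range) can never complete a 38-sum, so the worst case takes all of them and one from each pair: 7 + 7 = 14.
By the pigeonhole principle, the 15th integer has to be the second member of some pair, so 14 + 1 = 15.

15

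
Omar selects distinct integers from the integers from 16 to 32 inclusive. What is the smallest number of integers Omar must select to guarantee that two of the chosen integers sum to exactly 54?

Group the elements by complementary pair {x, 54−x}: {22,32}, {23,31}, {24,30}, …, giving 5 two-element pairs, the single value 27 (it cannot pair with itself since the integers are distinct), and 6 integers whose partner 54−x falls outside [16,32].
Pigeonhole: treating each of those 12 groups as a pigeonhole, one can pick one integer per group — 12 integers — with no two summing to 54.
The 13th integer lands in an occupied pair, forcing a sum of 54.

13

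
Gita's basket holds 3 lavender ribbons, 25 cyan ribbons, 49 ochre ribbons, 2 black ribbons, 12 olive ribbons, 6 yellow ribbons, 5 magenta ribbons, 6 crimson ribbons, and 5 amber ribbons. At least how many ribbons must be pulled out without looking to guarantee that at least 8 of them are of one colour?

By pigeonhole, put each drawn ribbon into a box by colour. The largest draw with every box below 8 takes min(count, 7) from each colour; colours with fewer than 7 contribute all they have.
Σ min(cᵢ, 7) = 3 + 7 + 7 + 2 + 7 + 6 + 5 + 6 + 5 = 48.
Draw number 48 + 1 = 49 must push one box to 8.

49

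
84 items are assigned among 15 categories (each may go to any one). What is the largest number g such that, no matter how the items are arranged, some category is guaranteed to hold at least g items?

6

By the pigeonhole principle, the 15 categories are the holes and the 84 items are the pigeons.
If every category held at most 5 items, the total would be at most 15 × 5 = 75, which is less than 84.
So some category holds at least ⌈84/15⌉ = 6 items.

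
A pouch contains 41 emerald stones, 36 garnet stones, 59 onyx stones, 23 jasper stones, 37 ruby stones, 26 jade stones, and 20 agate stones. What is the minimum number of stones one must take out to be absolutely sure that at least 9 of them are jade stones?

225

In the worst case for collecting jade stones, every non-jade stone comes out first.
There are 41 + 36 + 59 + 23 + 37 + 20 = 216 non-jade stones altogether.
After those, each further stone must be jade, so 216 + 9 = 225 draws guarantee 9 jade stones.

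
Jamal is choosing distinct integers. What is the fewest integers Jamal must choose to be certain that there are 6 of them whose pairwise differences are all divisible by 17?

86

Integers whose pairwise differences are multiples of 17 are exactly those sharing a remainder mod 17. The 17 residue classes mod 17 are the pigeonholes.
With 85 integers one could put 5 in each residue class and have no class reach 6.
The 86th integer pushes some class to 6, so 17·5 + 1 = 86.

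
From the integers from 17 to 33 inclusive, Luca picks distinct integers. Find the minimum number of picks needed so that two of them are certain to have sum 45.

12

Two chosen integers sum to 45 exactly when both halves of some pair {x, 45−x} with 17 ≤ x ≤ 45−x ≤ 28 are chosen — 6 such pairs.
The remaining 5 elements (those with no distinct partner in range) can never complete a 45-sum, so the worst case takes all of them and one from each pair: 5 + 6 = 11.
Pigeonhole: the 12th integer has to be the second member of some pair, so 11 + 1 = 12.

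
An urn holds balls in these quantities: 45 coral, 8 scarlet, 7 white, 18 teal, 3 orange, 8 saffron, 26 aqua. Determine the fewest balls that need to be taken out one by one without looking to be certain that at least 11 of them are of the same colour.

The 7 colours are the holes; the balls drawn are the pigeons.
To avoid 11 of any one colour, the worst case takes at most 10 of each colour, or every ball of a colour that has fewer than 10.
That gives 10 + 8 + 7 + 10 + 3 + 8 + 10 = 56 balls with no colour reaching 11.
The next ball forces some colour to 11, so 56 + 1 = 57.

57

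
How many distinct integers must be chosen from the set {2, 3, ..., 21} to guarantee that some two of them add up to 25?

A set avoiding the sum 25 can contain at most one of each pair {x, 25−x}, plus the 2 elements whose complement lies outside the range.
The integers 2, …, 12 (11 of them) are such a set: any two sum to at least 2+3 = 5 and at most 11+12 = 23 < 25.
Any 12th integer completes one of the 9 pairs, so 12 choices force a sum of 25.

12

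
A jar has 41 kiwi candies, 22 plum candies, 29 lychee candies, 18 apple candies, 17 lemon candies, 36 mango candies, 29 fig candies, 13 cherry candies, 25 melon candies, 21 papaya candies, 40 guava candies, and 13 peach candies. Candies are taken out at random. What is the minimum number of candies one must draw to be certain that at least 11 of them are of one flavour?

121

An adversary could hand out at most 10 candies per flavour: 10 + 10 + 10 + 10 + 10 + 10 + 10 + 10 + 10 + 10 + 10 + 10 = 120 candies and still no flavour has 11.
One more candy lands in a flavour already at 10, so 121 draws are enough and 120 are not.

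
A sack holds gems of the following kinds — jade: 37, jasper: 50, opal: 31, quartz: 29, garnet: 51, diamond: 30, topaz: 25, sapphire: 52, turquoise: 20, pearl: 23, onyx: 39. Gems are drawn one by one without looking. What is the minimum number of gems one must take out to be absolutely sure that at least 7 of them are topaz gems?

In the worst case for collecting topaz gems, every non-topaz gem comes out first.
There are 37 + 50 + 31 + 29 + 51 + 30 + 52 + 20 + 23 + 39 = 362 non-topaz gems altogether.
After those, each further gem must be topaz, so 362 + 7 = 369 draws guarantee 7 topaz gems.

369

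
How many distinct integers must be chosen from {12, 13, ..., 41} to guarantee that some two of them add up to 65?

Two chosen integers sum to 65 exactly when both halves of some pair {x, 65−x} with 24 ≤ x ≤ 65−x ≤ 41 are chosen — 9 such pairs.
The remaining 12 elements (those with no distinct partner in range) can never complete a 65-sum, so the worst case takes all of them and one from each pair: 12 + 9 = 21.
By pigeonhole, the 22nd integer has to be the second member of some pair, so 21 + 1 = 22.

22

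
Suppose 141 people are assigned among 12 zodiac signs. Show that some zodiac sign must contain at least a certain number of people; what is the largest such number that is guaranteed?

The 12 zodiac signs are the holes and the 141 people are the pigeons.
If every zodiac sign held at most 11 people, the total would be at most 12 × 11 = 132, which is less than 141.
So some zodiac sign holds at least ⌈141/12⌉ = 12 people.

12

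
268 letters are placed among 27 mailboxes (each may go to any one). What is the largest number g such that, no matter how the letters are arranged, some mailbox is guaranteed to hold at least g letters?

Pigeonhole: the 27 mailboxes are the holes and the 268 letters are the pigeons.
If every mailbox held at most 9 letters, the total would be at most 27 × 9 = 243, which is less than 268.
So some mailbox holds at least ⌈268/27⌉ = 10 letters.

10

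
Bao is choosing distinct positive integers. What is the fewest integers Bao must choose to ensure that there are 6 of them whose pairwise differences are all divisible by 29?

Integers whose pairwise differences are multiples of 29 are exactly those sharing a remainder mod 29. By the pigeonhole principle, the 29 residue classes mod 29 are the pigeonholes.
With 145 integers one could put 5 in each residue class and have no class reach 6.
The 146th integer pushes some class to 6, so 29·5 + 1 = 146.

146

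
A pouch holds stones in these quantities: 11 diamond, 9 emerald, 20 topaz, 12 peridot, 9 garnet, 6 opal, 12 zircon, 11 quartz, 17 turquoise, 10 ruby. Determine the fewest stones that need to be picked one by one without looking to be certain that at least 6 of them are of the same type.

51

By the pigeonhole principle, put each drawn stone into a box by type. The largest draw with every box below 6 takes min(count, 5) from each type.
Σ min(cᵢ, 5) = 5 + 5 + 5 + 5 + 5 + 5 + 5 + 5 + 5 + 5 = 50.
Draw number 50 + 1 = 51 must push one box to 6.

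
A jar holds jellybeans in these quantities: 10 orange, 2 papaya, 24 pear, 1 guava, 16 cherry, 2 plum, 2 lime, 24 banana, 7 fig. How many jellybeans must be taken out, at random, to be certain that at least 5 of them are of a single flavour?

The 9 flavours are the holes; the jellybeans drawn are the pigeons.
To avoid 5 of any one flavour, the worst case takes at most 4 of each flavour, or every jellybean of a flavour that has fewer than 4.
That gives 4 + 2 + 4 + 1 + 4 + 2 + 2 + 4 + 4 = 27 jellybeans with no flavour reaching 5.
The next jellybean forces some flavour to 5, so 27 + 1 = 28.

28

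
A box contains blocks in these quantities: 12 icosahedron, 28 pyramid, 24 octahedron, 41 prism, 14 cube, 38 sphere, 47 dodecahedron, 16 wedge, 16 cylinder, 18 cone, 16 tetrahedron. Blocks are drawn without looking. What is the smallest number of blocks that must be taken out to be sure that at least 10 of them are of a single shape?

Put each drawn block into a box by shape. The largest draw with every box below 10 takes min(count, 9) from each shape.
Σ min(cᵢ, 9) = 9 + 9 + 9 + 9 + 9 + 9 + 9 + 9 + 9 + 9 + 9 = 99.
Draw number 99 + 1 = 100 must push one box to 10.

100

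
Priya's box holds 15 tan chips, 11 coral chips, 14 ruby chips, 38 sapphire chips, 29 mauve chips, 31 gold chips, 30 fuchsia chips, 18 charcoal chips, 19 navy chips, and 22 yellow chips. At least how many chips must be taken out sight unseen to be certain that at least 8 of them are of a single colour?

71

By the pigeonhole principle, the 10 colours are the holes; the chips drawn are the pigeons.
To avoid 8 of any one colour, the worst case takes at most 7 of each colour.
That gives 7 + 7 + 7 + 7 + 7 + 7 + 7 + 7 + 7 + 7 = 70 chips with no colour reaching 8.
The next chip forces some colour to 8, so 70 + 1 = 71.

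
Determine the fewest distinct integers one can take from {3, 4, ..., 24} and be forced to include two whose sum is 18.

Two chosen integers sum to 18 exactly when both halves of some pair {x, 18−x} with 3 ≤ x ≤ 18−x ≤ 15 are chosen — 6 such pairs.
The remaining 10 elements (those with no distinct partner in range) can never complete a 18-sum, so the worst case takes all of them and one from each pair: 10 + 6 = 16.
The 17th integer has to be the second member of some pair, so 16 + 1 = 17.

17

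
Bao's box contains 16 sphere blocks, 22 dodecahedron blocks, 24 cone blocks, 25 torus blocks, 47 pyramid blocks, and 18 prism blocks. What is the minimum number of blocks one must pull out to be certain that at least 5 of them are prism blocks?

In the worst case for collecting prism blocks, every non-prism block comes out first.
There are 16 + 22 + 24 + 25 + 47 = 134 non-prism blocks altogether.
After those, each further block must be prism, so 134 + 5 = 139 draws guarantee 5 prism blocks.

139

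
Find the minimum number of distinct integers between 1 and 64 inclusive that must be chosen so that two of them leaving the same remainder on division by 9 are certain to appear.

The 9 residue classes mod 9 are the pigeonholes.
With 9 integers one could put 1 in each residue class and have no class reach 2.
The 10th integer pushes some class to 2, so 9·1 + 1 = 10.

10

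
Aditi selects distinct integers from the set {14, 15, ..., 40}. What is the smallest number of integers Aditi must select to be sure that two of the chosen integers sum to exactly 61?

18

A set avoiding the sum 61 can contain at most one of each pair {x, 61−x}, plus the 7 elements whose complement lies outside the range.
The integers 14, …, 30 (17 of them) are such a set: any two sum to at least 14+15 = 29 and at most 29+30 = 59 < 61.
By the pigeonhole principle, any 18th integer completes one of the 10 pairs, so 18 choices force a sum of 61.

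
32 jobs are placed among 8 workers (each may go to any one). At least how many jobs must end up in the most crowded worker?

4

By the pigeonhole principle, the 8 workers are the holes and the 32 jobs are the pigeons.
If every worker held at most 3 jobs, the total would be at most 8 × 3 = 24, which is less than 32.
So some worker holds at least ⌈32/8⌉ = 4 jobs.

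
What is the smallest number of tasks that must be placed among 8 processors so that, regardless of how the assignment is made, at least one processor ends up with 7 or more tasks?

49

With 48 tasks one could put exactly 6 in each of the 8 processors, and no processor would reach 7.
One more task must land in a processor that already has 6, giving it 7.
So 8 × 6 + 1 = 49 tasks are required.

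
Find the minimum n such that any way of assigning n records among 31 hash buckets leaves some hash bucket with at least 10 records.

280

With 279 records one could put exactly 9 in each of the 31 hash buckets, and no hash bucket would reach 10.
By the pigeonhole principle, one more record must land in a hash bucket that already has 9, giving it 10.
So 31 × 9 + 1 = 280 records are required.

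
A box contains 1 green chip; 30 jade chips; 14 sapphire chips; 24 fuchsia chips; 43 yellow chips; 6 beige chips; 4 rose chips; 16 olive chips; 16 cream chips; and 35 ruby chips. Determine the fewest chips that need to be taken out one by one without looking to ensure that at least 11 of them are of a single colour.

82

An adversary could hand out at most 10 chips per colour (green, beige, rose run out sooner): 1 + 10 + 10 + 10 + 10 + 6 + 4 + 10 + 10 + 10 = 81 chips and still no colour has 11.
By the pigeonhole principle, one more chip lands in a colour already at 10, so 82 draws are enough and 81 are not.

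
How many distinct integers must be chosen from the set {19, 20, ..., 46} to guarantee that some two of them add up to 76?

A set avoiding the sum 76 can contain at most one of each pair {x, 76−x}, plus the 12 elements whose complement lies outside the range or equal to its own complement.
The integers 19, …, 38 (20 of them) are such a set: any two sum to at least 19+20 = 39 and at most 37+38 = 75 < 76.
By pigeonhole, any 21st integer completes one of the 8 pairs, so 21 choices force a sum of 76.

21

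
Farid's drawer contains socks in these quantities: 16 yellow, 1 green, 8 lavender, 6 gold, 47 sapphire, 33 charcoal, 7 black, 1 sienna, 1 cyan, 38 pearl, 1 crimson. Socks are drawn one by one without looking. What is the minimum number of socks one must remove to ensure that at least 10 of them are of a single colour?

62

An adversary could hand out at most 9 socks per colour (7 colours run out sooner): 9 + 1 + 8 + 6 + 9 + 9 + 7 + 1 + 1 + 9 + 1 = 61 socks and still no colour has 10.
By the pigeonhole principle, one more sock lands in a colour already at 9, so 62 draws are enough and 61 are not.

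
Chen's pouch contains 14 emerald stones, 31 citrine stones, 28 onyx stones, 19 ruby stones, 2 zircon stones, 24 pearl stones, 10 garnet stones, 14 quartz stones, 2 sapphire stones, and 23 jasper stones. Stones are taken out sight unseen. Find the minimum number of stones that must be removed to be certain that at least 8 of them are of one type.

61

Put each drawn stone into a box by type. The largest draw with every box below 8 takes min(count, 7) from each type; types with fewer than 7 contribute all they have.
Σ min(cᵢ, 7) = 7 + 7 + 7 + 7 + 2 + 7 + 7 + 7 + 2 + 7 = 60.
Draw number 60 + 1 = 61 must push one box to 8.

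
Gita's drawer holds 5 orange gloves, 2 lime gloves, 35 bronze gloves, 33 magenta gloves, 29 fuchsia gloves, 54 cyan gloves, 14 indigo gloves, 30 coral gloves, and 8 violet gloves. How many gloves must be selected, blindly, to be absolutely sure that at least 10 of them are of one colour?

70

By the pigeonhole principle, put each drawn glove into a box by colour. The largest draw with every box below 10 takes min(count, 9) from each colour; colours with fewer than 9 contribute all they have.
Σ min(cᵢ, 9) = 5 + 2 + 9 + 9 + 9 + 9 + 9 + 9 + 8 = 69.
Draw number 69 + 1 = 70 must push one box to 10.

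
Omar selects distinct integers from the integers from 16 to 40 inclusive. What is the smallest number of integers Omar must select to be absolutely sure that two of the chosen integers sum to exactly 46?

19

Two chosen integers sum to 46 exactly when both halves of some pair {x, 46−x} with 16 ≤ x ≤ 46−x ≤ 30 are chosen — 7 such pairs.
The remaining 11 elements (those with no distinct partner in range) can never complete a 46-sum, so the worst case takes all of them and one from each pair: 11 + 7 = 18.
The 19th integer has to be the second member of some pair, so 18 + 1 = 19.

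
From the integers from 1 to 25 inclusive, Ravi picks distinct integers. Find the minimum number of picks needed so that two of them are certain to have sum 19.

17

A set avoiding the sum 19 can contain at most one of each pair {x, 19−x}, plus the 7 elements whose complement lies outside the range.
The integers 10, …, 25 (16 of them) are such a set: any two sum to at least 10+11 = 21 > 19.
By the pigeonhole principle, any 17th integer completes one of the 9 pairs, so 17 choices force a sum of 19.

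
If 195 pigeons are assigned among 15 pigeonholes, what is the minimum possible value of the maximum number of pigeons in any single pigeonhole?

The 15 pigeonholes are the holes and the 195 pigeons are the pigeons.
If every pigeonhole held at most 12 pigeons, the total would be at most 15 × 12 = 180, which is less than 195.
So some pigeonhole holds at least ⌈195/15⌉ = 13 pigeons.

13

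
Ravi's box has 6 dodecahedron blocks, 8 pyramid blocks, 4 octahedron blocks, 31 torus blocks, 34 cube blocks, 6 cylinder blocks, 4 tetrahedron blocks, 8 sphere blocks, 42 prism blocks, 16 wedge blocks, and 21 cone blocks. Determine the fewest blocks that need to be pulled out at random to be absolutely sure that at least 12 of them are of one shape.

92

By the pigeonhole principle, put each drawn block into a box by shape. The largest draw with every box below 12 takes min(count, 11) from each shape; shapes with fewer than 11 contribute all they have.
Σ min(cᵢ, 11) = 6 + 8 + 4 + 11 + 11 + 6 + 4 + 8 + 11 + 11 + 11 = 91.
Draw number 91 + 1 = 92 must push one box to 12.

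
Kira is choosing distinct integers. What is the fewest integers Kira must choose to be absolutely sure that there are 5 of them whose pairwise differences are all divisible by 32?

129

Integers whose pairwise differences are multiples of 32 are exactly those sharing a remainder mod 32. The 32 residue classes mod 32 are the pigeonholes.
With 128 integers one could put 4 in each residue class and have no class reach 5.
The 129th integer pushes some class to 5, so 32·4 + 1 = 129.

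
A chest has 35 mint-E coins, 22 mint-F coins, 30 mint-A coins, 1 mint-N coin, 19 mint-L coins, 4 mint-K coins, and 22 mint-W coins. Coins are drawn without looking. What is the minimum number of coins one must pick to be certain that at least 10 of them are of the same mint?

Pigeonhole: the 7 mints are the holes; the coins drawn are the pigeons.
To avoid 10 of any one mint, the worst case takes at most 9 of each mint, or every coin of a mint that has fewer than 9.
That gives 9 + 9 + 9 + 1 + 9 + 4 + 9 = 50 coins with no mint reaching 10.
The next coin forces some mint to 10, so 50 + 1 = 51.

51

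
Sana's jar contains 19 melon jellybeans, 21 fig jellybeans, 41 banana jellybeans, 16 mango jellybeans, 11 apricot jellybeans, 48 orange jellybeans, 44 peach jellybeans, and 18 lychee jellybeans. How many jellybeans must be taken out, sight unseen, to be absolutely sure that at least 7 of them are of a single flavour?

By pigeonhole, put each drawn jellybean into a box by flavour. The largest draw with every box below 7 takes min(count, 6) from each flavour.
Σ min(cᵢ, 6) = 6 + 6 + 6 + 6 + 6 + 6 + 6 + 6 = 48.
Draw number 48 + 1 = 49 must push one box to 7.

49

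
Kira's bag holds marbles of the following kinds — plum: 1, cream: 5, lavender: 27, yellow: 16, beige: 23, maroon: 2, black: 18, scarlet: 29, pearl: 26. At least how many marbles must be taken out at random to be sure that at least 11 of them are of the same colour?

An adversary could hand out at most 10 marbles per colour (plum, cream, maroon run out sooner): 1 + 5 + 10 + 10 + 10 + 2 + 10 + 10 + 10 = 68 marbles and still no colour has 11.
By the pigeonhole principle, one more marble lands in a colour already at 10, so 69 draws are enough and 68 are not.

69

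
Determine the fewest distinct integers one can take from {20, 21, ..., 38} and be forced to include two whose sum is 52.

Two chosen integers sum to 52 exactly when both halves of some pair {x, 52−x} with 20 ≤ x ≤ 52−x ≤ 32 are chosen — 6 such pairs.
The remaining 7 elements (those with no distinct partner in range) can never complete a 52-sum, so the worst case takes all of them and one from each pair: 7 + 6 = 13.
The 14th integer has to be the second member of some pair, so 13 + 1 = 14.

14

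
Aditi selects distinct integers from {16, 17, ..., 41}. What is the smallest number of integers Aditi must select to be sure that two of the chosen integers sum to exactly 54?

Group the elements by complementary pair {x, 54−x}: {16,38}, {17,37}, {18,36}, …, giving 11 two-element pairs, the single value 27 (it cannot pair with itself since the integers are distinct), and 3 integers whose partner 54−x falls outside [16,41].
By pigeonhole, treating each of those 15 groups as a pigeonhole, one can pick one integer per group — 15 integers — with no two summing to 54.
The 16th integer lands in an occupied pair, forcing a sum of 54.

16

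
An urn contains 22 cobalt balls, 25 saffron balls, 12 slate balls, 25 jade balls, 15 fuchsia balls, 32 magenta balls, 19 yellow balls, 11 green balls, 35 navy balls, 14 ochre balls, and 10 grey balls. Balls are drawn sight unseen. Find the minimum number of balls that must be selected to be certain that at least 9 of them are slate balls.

217

In the worst case for collecting slate balls, every non-slate ball comes out first.
There are 22 + 25 + 25 + 15 + 32 + 19 + 11 + 35 + 14 + 10 = 208 non-slate balls altogether.
After those, each further ball must be slate, so 208 + 9 = 217 draws guarantee 9 slate balls.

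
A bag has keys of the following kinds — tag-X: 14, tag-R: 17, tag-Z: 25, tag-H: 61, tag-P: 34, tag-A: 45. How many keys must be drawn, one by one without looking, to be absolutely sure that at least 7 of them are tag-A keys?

In the worst case for collecting tag-A keys, every non-tag-A key comes out first.
There are 14 + 17 + 25 + 61 + 34 = 151 non-tag-A keys altogether.
After those, each further key must be tag-A, so 151 + 7 = 158 draws guarantee 7 tag-A keys.

158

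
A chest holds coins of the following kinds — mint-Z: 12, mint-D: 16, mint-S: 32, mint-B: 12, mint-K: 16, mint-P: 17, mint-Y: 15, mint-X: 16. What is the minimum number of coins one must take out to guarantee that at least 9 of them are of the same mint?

65

An adversary could hand out at most 8 coins per mint: 8 + 8 + 8 + 8 + 8 + 8 + 8 + 8 = 64 coins and still no mint has 9.
One more coin lands in a mint already at 8, so 65 draws are enough and 64 are not.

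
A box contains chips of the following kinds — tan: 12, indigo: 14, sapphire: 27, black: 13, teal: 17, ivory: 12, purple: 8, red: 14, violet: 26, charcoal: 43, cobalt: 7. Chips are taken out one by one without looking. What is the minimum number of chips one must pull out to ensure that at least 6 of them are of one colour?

The 11 colours are the holes; the chips drawn are the pigeons.
To avoid 6 of any one colour, the worst case takes at most 5 of each colour.
That gives 5 + 5 + 5 + 5 + 5 + 5 + 5 + 5 + 5 + 5 + 5 = 55 chips with no colour reaching 6.
The next chip forces some colour to 6, so 55 + 1 = 56.

56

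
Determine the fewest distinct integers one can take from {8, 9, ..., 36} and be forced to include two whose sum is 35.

20

Two chosen integers sum to 35 exactly when both halves of some pair {x, 35−x} with 8 ≤ x ≤ 35−x ≤ 27 are chosen — 10 such pairs.
The remaining 9 elements (those with no distinct partner in range) can never complete a 35-sum, so the worst case takes all of them and one from each pair: 9 + 10 = 19.
The 20th integer has to be the second member of some pair, so 19 + 1 = 20.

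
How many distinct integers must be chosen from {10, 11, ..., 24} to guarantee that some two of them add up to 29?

11

Group the elements by complementary pair {x, 29−x}: {10,19}, {11,18}, {12,17}, …, giving 5 two-element pairs and 5 integers whose partner 29−x falls outside [10,24].
Pigeonhole: treating each of those 10 groups as a pigeonhole, one can pick one integer per group — 10 integers — with no two summing to 29.
The 11th integer lands in an occupied pair, forcing a sum of 29.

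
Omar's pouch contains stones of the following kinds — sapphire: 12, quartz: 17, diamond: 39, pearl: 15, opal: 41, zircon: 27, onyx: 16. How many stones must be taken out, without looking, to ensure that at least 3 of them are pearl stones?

155

In the worst case for collecting pearl stones, every non-pearl stone comes out first.
There are 12 + 17 + 39 + 41 + 27 + 16 = 152 non-pearl stones altogether.
After those, each further stone must be pearl, so 152 + 3 = 155 draws guarantee 3 pearl stones.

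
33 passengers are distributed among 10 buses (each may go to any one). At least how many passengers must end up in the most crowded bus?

4

The 10 buses are the holes and the 33 passengers are the pigeons.
If every bus held at most 3 passengers, the total would be at most 10 × 3 = 30, which is less than 33.
So some bus holds at least ⌈33/10⌉ = 4 passengers.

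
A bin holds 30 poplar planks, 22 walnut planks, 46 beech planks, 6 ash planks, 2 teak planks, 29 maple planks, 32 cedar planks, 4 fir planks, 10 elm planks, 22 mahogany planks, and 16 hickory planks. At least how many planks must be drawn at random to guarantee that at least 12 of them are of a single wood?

100

By the pigeonhole principle, the 11 woods are the holes; the planks drawn are the pigeons.
To avoid 12 of any one wood, the worst case takes at most 11 of each wood, or every plank of a wood that has fewer than 11.
That gives 11 + 11 + 11 + 6 + 2 + 11 + 11 + 4 + 10 + 11 + 11 = 99 planks with no wood reaching 12.
The next plank forces some wood to 12, so 99 + 1 = 100.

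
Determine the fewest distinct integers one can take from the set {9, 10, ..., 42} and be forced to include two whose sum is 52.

19

Group the elements by complementary pair {x, 52−x}: {10,42}, {11,41}, {12,40}, …, giving 16 two-element pairs, the single value 26 (it cannot pair with itself since the integers are distinct), and 1 integer whose partner 52−x falls outside [9,42].
By the pigeonhole principle, treating each of those 18 groups as a pigeonhole, one can pick one integer per group — 18 integers — with no two summing to 52.
The 19th integer lands in an occupied pair, forcing a sum of 52.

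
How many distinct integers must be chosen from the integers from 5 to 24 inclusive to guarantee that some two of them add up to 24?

A set avoiding the sum 24 can contain at most one of each pair {x, 24−x}, plus the 6 elements whose complement lies outside the range or equal to its own complement.
The integers 12, …, 24 (13 of them) are such a set: any two sum to at least 12+13 = 25 > 24.
By the pigeonhole principle, any 14th integer completes one of the 7 pairs, so 14 choices force a sum of 24.

14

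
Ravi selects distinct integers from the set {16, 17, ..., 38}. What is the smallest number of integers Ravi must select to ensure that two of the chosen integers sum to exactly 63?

A set avoiding the sum 63 can contain at most one of each pair {x, 63−x}, plus the 9 elements whose complement lies outside the range.
The integers 16, …, 31 (16 of them) are such a set: any two sum to at least 16+17 = 33 and at most 30+31 = 61 < 63.
Pigeonhole: any 17th integer completes one of the 7 pairs, so 17 choices force a sum of 63.

17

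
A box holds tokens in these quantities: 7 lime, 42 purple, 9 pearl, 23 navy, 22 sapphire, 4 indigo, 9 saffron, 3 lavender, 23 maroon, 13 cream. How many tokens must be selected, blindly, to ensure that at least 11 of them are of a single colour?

By the pigeonhole principle, the 10 colours are the holes; the tokens drawn are the pigeons.
To avoid 11 of any one colour, the worst case takes at most 10 of each colour, or every token of a colour that has fewer than 10.
That gives 7 + 10 + 9 + 10 + 10 + 4 + 9 + 3 + 10 + 10 = 82 tokens with no colour reaching 11.
The next token forces some colour to 11, so 82 + 1 = 83.

83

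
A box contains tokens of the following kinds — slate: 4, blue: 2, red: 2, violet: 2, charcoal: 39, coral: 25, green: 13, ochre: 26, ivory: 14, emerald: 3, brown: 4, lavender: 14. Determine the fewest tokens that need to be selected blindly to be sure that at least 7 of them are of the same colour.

54

An adversary could hand out at most 6 tokens per colour (6 colours run out sooner): 4 + 2 + 2 + 2 + 6 + 6 + 6 + 6 + 6 + 3 + 4 + 6 = 53 tokens and still no colour has 7.
One more token lands in a colour already at 6, so 54 draws are enough and 53 are not.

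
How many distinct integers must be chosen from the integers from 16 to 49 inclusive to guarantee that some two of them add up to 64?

19

Two chosen integers sum to 64 exactly when both halves of some pair {x, 64−x} with 16 ≤ x ≤ 64−x ≤ 48 are chosen — 16 such pairs.
The remaining 2 elements (those with no distinct partner in range) can never complete a 64-sum, so the worst case takes all of them and one from each pair: 2 + 16 = 18.
The 19th integer has to be the second member of some pair, so 18 + 1 = 19.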